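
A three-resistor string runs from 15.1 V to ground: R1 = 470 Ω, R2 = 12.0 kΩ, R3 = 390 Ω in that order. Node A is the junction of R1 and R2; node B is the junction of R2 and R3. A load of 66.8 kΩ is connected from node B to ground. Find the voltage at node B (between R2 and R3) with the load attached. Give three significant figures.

At node B, R3 is in parallel with the load: R3‖R_L = 387.7 Ω.
Below node A the resistance is R2 + (R3‖R_L) = 12390 Ω, so V_A = 15.1 × 12390/12860 = 14.55 V.
Then V_B = V_A × (R3‖R_L)/(R2 + R3‖R_L) = 14.55 × 387.7/12390 = 0.455 V.

V ≈ 0.455 V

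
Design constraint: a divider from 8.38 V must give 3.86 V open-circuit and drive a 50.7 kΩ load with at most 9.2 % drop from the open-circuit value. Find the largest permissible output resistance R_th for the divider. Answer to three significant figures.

Loading drop = R_th/(R_th + R_L) ≤ 0.0920, so R_th ≤ R_L · ε/(1−ε) = 50.7 kΩ × 0.0920/0.9080 = 5.14 kΩ.
(Any R1, R2 with R2/(R1+R2) = 0.461 and R1‖R2 ≤ 5.14 kΩ will meet the spec.)

R_th ≤ 5.14 kΩ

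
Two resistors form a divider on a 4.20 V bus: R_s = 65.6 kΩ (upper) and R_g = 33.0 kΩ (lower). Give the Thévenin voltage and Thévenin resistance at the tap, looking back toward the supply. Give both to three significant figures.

V_th = 1.41 V, R_th = 22.0 kΩ

V_th is the open-circuit tap voltage: 4.20 × 33.0/(65.6 + 33.0) = 1.41 V.
With the supply zeroed, R_s and R_g appear in parallel from the tap: R_th = R_s‖R_g = (65.6 × 33.0)/98.60 = 22.0 kΩ.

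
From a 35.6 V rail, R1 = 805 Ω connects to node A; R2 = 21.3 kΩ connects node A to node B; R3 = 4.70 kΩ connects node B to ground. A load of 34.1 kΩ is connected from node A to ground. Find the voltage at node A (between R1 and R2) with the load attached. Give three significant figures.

V ≈ 33.8 V

Below node A the series string R2+R3 = 26000 Ω sits in parallel with the 34100 Ω load: 14750 Ω.
V_A = 35.6 × 14750/(805 + 14750) = 33.8 V.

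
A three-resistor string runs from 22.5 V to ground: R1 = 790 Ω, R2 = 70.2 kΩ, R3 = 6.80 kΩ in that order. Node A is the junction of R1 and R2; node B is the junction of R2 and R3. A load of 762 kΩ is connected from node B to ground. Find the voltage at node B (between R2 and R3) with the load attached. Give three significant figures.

At node B, R3 is in parallel with the load: R3‖R_L = 6740 Ω.
Below node A the resistance is R2 + (R3‖R_L) = 76940 Ω, so V_A = 22.5 × 76940/77730 = 22.27 V.
Then V_B = V_A × (R3‖R_L)/(R2 + R3‖R_L) = 22.27 × 6740/76940 = 1.95 V.

V ≈ 1.95 V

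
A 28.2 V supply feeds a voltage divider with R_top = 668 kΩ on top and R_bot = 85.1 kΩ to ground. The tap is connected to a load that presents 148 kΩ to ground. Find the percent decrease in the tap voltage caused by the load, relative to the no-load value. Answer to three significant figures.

Unloaded V = 28.2 × 85.1/753.1 = 3.187 V.
Loaded: R_bot‖R_L = 54.03 kΩ, giving V = 28.2 × 54.03/722.0 = 2.110 V.
Drop = (3.187 − 2.110) / 3.187 = 33.8 %.

33.8 %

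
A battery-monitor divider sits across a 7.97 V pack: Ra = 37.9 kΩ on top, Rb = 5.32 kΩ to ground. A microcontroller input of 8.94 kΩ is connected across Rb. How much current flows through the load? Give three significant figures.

I_L ≈ 0.0721 mA

Rb‖R_L = 3.335 kΩ; V_out = 7.97 × 3.335/41.24 = 0.6446 V.
I_L = V_out / R_L = 0.6446 / 8.94 kΩ = 0.0721 mA.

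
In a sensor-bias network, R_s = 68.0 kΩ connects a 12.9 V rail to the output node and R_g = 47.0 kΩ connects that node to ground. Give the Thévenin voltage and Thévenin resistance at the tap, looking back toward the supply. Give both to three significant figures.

V_th is the open-circuit tap voltage: 12.9 × 47.0/(68.0 + 47.0) = 5.27 V.
With the supply zeroed, R_s and R_g appear in parallel from the tap: R_th = R_s‖R_g = (68.0 × 47.0)/115.0 = 27.8 kΩ.

V_th = 5.27 V, R_th = 27.8 kΩ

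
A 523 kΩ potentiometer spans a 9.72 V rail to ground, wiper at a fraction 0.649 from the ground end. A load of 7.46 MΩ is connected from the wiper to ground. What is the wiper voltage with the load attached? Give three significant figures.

V ≈ 6.21 V

The wiper splits the pot into (1−α)R = 183.6 kΩ above and αR = 339.4 kΩ below.
Lower section ‖ load = 324.7 kΩ.
V_wiper = 9.72 × 324.7/(183.6 + 324.7) = 6.21 V.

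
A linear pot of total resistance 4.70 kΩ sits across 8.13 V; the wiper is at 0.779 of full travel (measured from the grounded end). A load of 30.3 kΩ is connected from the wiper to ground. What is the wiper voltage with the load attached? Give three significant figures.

V ≈ 6.17 V

The wiper splits the pot into (1−α)R = 1.039 kΩ above and αR = 3.661 kΩ below.
Lower section ‖ load = 3.267 kΩ.
V_wiper = 8.13 × 3.267/(1.039 + 3.267) = 6.17 V.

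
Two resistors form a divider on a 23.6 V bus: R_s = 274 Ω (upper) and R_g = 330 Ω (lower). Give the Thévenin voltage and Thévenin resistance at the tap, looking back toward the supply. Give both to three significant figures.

V_th = 12.9 V, R_th = 150 Ω

V_th is the open-circuit tap voltage: 23.6 × 330/(274 + 330) = 12.9 V.
With the supply zeroed, R_s and R_g appear in parallel from the tap: R_th = R_s‖R_g = (274 × 330)/604.0 = 150 Ω.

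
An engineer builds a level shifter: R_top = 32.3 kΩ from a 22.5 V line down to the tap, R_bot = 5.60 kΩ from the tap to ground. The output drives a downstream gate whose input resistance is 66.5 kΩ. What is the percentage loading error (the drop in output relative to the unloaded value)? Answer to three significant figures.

6.70 %

The divider's output (Thévenin) resistance is R_top‖R_bot = 4.773 kΩ.
Fractional drop under load = R_th/(R_th + R_L) = 4.773 / (4.773 + 66.5) = 0.06696.
So the output falls by 6.70 %.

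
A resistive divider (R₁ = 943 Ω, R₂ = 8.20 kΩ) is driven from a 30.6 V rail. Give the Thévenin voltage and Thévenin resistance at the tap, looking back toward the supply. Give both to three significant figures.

V_th is the open-circuit tap voltage: 30.6 × 8200/(943 + 8200) = 27.4 V.
With the supply zeroed, R₁ and R₂ appear in parallel from the tap: R_th = R₁‖R₂ = (943 × 8200)/9143 = 846 Ω.

V_th = 27.4 V, R_th = 846 Ω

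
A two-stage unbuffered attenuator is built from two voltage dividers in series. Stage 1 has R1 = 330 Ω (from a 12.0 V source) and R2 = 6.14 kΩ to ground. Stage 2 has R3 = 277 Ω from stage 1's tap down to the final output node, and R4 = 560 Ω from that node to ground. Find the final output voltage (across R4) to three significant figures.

V_out ≈ 5.54 V

Stage 2 presents R3+R4 = 837.0 Ω as a load on stage 1's tap.
Stage 1's lower leg becomes R2‖(R3+R4) = 736.6 Ω, so V_mid = 12.0 × 736.6/1067 = 8.287 V.
Stage 2 is itself unloaded: V_out = V_mid × R4/(R3+R4) = 8.287 × 560/837.0 = 5.54 V.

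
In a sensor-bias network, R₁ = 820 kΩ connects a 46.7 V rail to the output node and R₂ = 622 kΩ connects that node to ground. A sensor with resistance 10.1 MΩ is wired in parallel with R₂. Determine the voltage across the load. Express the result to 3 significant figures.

The load sits in parallel with R₂: R₂‖R_L = (622 × 10100) / (622 + 10100) = 585.9 kΩ.
V_out = 46.7 × 585.9 / (820 + 585.9) = 46.7 × 585.9/1406 = 19.5 V.
(Unloaded it would have been 20.1 V.)

V_out ≈ 19.5 V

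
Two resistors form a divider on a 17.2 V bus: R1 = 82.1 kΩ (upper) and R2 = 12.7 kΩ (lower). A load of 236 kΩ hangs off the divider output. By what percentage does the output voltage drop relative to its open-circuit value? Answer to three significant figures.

The divider's output (Thévenin) resistance is R1‖R2 = 11.00 kΩ.
Fractional drop under load = R_th/(R_th + R_L) = 11.00 / (11.00 + 236) = 0.04453.
So the output falls by 4.45 %.

4.45 %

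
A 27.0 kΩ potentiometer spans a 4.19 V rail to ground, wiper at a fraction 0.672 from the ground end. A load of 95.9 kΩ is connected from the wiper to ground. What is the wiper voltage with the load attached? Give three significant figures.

The wiper splits the pot into (1−α)R = 8.856 kΩ above and αR = 18.14 kΩ below.
Lower section ‖ load = 15.26 kΩ.
V_wiper = 4.19 × 15.26/(8.856 + 15.26) = 2.65 V.

V ≈ 2.65 V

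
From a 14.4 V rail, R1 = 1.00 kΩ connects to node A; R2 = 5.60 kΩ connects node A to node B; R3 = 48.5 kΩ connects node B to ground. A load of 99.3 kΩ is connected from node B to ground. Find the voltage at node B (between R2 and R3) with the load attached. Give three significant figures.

V ≈ 12.0 V

At node B, R3 is in parallel with the load: R3‖R_L = 32.58 kΩ.
Below node A the resistance is R2 + (R3‖R_L) = 38.18 kΩ, so V_A = 14.4 × 38.18/39.18 = 14.03 V.
Then V_B = V_A × (R3‖R_L)/(R2 + R3‖R_L) = 14.03 × 32.58/38.18 = 12.0 V.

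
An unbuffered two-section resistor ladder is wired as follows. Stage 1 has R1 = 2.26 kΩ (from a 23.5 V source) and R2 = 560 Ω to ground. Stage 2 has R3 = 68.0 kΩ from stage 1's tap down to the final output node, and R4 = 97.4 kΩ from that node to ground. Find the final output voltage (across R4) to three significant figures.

Stage 2 presents R3+R4 = 165400 Ω as a load on stage 1's tap.
Stage 1's lower leg becomes R2‖(R3+R4) = 558.1 Ω, so V_mid = 23.5 × 558.1/2818 = 4.654 V.
Stage 2 is itself unloaded: V_out = V_mid × R4/(R3+R4) = 4.654 × 97400/165400 = 2.74 V.

V_out ≈ 2.74 V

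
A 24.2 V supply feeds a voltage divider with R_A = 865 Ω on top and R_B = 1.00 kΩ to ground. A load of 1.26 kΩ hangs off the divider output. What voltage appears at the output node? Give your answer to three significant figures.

V_out ≈ 9.48 V

The load sits in parallel with R_B: R_B‖R_L = (1000 × 1260) / (1000 + 1260) = 557.5 Ω.
V_out = 24.2 × 557.5 / (865 + 557.5) = 24.2 × 557.5/1423 = 9.48 V.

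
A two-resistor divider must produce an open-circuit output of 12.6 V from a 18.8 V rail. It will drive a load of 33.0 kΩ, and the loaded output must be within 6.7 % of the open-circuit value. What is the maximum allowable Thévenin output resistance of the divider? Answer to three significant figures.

R_th ≤ 2.37 kΩ

Loading drop = R_th/(R_th + R_L) ≤ 0.0670, so R_th ≤ R_L · ε/(1−ε) = 33.0 kΩ × 0.0670/0.9330 = 2.37 kΩ.
(Any R1, R2 with R2/(R1+R2) = 0.670 and R1‖R2 ≤ 2.37 kΩ will meet the spec.)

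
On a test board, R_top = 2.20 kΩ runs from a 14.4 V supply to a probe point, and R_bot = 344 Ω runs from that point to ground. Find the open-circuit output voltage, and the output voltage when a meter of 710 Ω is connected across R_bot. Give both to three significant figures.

Unloaded: 1.95 V; loaded: 1.37 V

Open-circuit: V = 14.4 × 344/(2200 + 344) = 1.95 V.
With the load, R_bot becomes R_bot‖R_L = 231.7 Ω, so V = 14.4 × 231.7/2432 = 1.37 V.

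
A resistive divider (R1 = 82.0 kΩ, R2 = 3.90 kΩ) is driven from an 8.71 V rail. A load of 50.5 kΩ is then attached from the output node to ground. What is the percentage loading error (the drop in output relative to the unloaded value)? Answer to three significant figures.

6.87 %

The divider's output (Thévenin) resistance is R1‖R2 = 3.723 kΩ.
Fractional drop under load = R_th/(R_th + R_L) = 3.723 / (3.723 + 50.5) = 0.06866.
So the output falls by 6.87 %.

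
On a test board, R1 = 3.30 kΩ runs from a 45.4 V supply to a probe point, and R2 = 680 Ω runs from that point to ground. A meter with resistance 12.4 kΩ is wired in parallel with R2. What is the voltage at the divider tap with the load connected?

The load sits in parallel with R2: R2‖R_L = (680 × 12400) / (680 + 12400) = 644.6 Ω.
V_out = 45.4 × 644.6 / (3300 + 644.6) = 45.4 × 644.6/3945 = 7.42 V.

V_out ≈ 7.42 V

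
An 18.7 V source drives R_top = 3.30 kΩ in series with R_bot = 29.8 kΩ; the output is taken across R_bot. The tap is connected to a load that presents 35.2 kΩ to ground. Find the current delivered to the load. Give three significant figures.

R_bot‖R_L = 16.14 kΩ; V_out = 18.7 × 16.14/19.44 = 15.53 V.
I_L = V_out / R_L = 15.53 / 35.2 kΩ = 0.441 mA.

I_L ≈ 0.441 mA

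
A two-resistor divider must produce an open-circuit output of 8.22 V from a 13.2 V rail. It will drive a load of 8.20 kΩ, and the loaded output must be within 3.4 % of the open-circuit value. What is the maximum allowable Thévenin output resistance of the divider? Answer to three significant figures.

Loading drop = R_th/(R_th + R_L) ≤ 0.0340, so R_th ≤ R_L · ε/(1−ε) = 8.20 kΩ × 0.0340/0.9660 = 289 Ω.

R_th ≤ 289 Ω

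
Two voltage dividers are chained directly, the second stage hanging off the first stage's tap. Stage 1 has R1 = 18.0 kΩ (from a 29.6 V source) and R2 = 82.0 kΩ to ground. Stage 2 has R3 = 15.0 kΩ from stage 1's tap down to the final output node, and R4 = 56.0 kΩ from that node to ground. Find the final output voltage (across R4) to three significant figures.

Stage 2 presents R3+R4 = 71.00 kΩ as a load on stage 1's tap.
Stage 1's lower leg becomes R2‖(R3+R4) = 38.05 kΩ, so V_mid = 29.6 × 38.05/56.05 = 20.09 V.
Stage 2 is itself unloaded: V_out = V_mid × R4/(R3+R4) = 20.09 × 56.0/71.00 = 15.8 V.

V_out ≈ 15.8 V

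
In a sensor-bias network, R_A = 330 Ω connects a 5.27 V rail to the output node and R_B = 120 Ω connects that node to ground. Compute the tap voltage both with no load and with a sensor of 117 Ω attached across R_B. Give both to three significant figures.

Open-circuit: V = 5.27 × 120/(330 + 120) = 1.41 V.
With the load, R_B becomes R_B‖R_L = 59.24 Ω, so V = 5.27 × 59.24/389.2 = 0.802 V.

Unloaded: 1.41 V; loaded: 0.802 V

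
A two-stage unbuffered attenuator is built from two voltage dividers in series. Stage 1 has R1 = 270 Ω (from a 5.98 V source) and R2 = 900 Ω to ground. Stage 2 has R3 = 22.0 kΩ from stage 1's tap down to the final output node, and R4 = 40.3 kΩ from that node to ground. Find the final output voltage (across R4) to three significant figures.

Stage 2 presents R3+R4 = 62300 Ω as a load on stage 1's tap.
Stage 1's lower leg becomes R2‖(R3+R4) = 887.2 Ω, so V_mid = 5.98 × 887.2/1157 = 4.585 V.
Stage 2 is itself unloaded: V_out = V_mid × R4/(R3+R4) = 4.585 × 40300/62300 = 2.97 V.

V_out ≈ 2.97 V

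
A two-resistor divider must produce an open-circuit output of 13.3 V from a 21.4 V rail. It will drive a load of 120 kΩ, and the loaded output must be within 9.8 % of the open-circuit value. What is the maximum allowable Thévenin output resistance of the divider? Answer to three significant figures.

R_th ≤ 13.0 kΩ

Loading drop = R_th/(R_th + R_L) ≤ 0.0980, so R_th ≤ R_L · ε/(1−ε) = 120 kΩ × 0.0980/0.9020 = 13.0 kΩ.
(Any R1, R2 with R2/(R1+R2) = 0.621 and R1‖R2 ≤ 13.0 kΩ will meet the spec.)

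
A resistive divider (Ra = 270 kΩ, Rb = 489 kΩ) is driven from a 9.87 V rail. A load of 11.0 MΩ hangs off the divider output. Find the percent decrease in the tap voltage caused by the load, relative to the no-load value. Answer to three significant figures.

The divider's output (Thévenin) resistance is Ra‖Rb = 174.0 kΩ.
Fractional drop under load = R_th/(R_th + R_L) = 174.0 / (174.0 + 11000) = 0.01557.
So the output falls by 1.56 %.

1.56 %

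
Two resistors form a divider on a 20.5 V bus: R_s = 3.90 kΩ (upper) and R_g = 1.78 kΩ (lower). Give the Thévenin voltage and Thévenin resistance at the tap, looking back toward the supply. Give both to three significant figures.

V_th is the open-circuit tap voltage: 20.5 × 1.78/(3.90 + 1.78) = 6.42 V.
With the supply zeroed, R_s and R_g appear in parallel from the tap: R_th = R_s‖R_g = (3.90 × 1.78)/5.680 = 1.22 kΩ.

V_th = 6.42 V, R_th = 1.22 kΩ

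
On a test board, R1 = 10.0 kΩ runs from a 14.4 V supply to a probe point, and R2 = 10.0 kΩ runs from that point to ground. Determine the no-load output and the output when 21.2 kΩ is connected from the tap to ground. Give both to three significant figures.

Open-circuit: V = 14.4 × 10.0/(10.0 + 10.0) = 7.20 V.
With the load, R2 becomes R2‖R_L = 6.795 kΩ, so V = 14.4 × 6.795/16.79 = 5.83 V.

Unloaded: 7.20 V; loaded: 5.83 V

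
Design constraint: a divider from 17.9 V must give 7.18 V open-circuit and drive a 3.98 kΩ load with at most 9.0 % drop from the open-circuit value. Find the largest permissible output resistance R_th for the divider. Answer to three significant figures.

R_th ≤ 394 Ω

Loading drop = R_th/(R_th + R_L) ≤ 0.0900, so R_th ≤ R_L · ε/(1−ε) = 3.98 kΩ × 0.0900/0.9100 = 394 Ω.
(Any R1, R2 with R2/(R1+R2) = 0.401 and R1‖R2 ≤ 394 Ω will meet the spec.)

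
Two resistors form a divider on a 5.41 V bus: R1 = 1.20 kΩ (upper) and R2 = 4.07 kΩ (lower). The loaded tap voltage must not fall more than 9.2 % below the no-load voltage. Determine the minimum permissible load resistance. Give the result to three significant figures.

R_L(min) ≈ 9.15 kΩ

Output resistance R_th = R1‖R2 = (1200 × 4070)/5270 = 926.8 Ω.
The fractional drop is R_th/(R_th + R_L); requiring this ≤ 0.0920 gives R_L ≥ R_th(1/0.0920 − 1) = 926.8 × 9.870 = 9.15 kΩ.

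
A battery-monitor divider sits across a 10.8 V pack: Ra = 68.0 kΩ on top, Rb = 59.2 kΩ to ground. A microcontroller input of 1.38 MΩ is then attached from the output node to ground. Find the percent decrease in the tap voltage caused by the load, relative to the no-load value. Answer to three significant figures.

The divider's output (Thévenin) resistance is Ra‖Rb = 31.65 kΩ.
Fractional drop under load = R_th/(R_th + R_L) = 31.65 / (31.65 + 1380) = 0.02242.
So the output falls by 2.24 %.

2.24 %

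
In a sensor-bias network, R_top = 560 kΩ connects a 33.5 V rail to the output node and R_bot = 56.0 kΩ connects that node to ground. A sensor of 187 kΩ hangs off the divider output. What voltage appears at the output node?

The load sits in parallel with R_bot: R_bot‖R_L = (56.0 × 187) / (56.0 + 187) = 43.09 kΩ.
V_out = 33.5 × 43.09 / (560 + 43.09) = 33.5 × 43.09/603.1 = 2.39 V.
(Unloaded it would have been 3.05 V.)

V_out ≈ 2.39 V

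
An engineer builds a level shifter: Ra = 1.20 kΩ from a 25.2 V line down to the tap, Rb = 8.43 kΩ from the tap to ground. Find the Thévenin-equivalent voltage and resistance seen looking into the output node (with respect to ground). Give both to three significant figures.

V_th = 22.1 V, R_th = 1.05 kΩ

V_th is the open-circuit tap voltage: 25.2 × 8.43/(1.20 + 8.43) = 22.1 V.
With the supply zeroed, Ra and Rb appear in parallel from the tap: R_th = Ra‖Rb = (1.20 × 8.43)/9.630 = 1.05 kΩ.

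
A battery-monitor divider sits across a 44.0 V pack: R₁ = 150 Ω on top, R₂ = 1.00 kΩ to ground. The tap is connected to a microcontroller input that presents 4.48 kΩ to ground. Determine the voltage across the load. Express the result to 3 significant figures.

The load sits in parallel with R₂: R₂‖R_L = (1000 × 4480) / (1000 + 4480) = 817.5 Ω.
V_out = 44.0 × 817.5 / (150 + 817.5) = 44.0 × 817.5/967.5 = 37.2 V.

V_out ≈ 37.2 V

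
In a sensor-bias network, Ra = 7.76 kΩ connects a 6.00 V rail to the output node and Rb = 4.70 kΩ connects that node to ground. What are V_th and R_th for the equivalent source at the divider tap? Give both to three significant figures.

V_th = 2.26 V, R_th = 2.93 kΩ

V_th is the open-circuit tap voltage: 6.00 × 4.70/(7.76 + 4.70) = 2.26 V.
With the supply zeroed, Ra and Rb appear in parallel from the tap: R_th = Ra‖Rb = (7.76 × 4.70)/12.46 = 2.93 kΩ.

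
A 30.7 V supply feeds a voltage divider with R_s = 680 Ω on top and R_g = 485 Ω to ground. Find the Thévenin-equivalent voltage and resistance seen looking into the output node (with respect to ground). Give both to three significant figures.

V_th is the open-circuit tap voltage: 30.7 × 485/(680 + 485) = 12.8 V.
With the supply zeroed, R_s and R_g appear in parallel from the tap: R_th = R_s‖R_g = (680 × 485)/1165 = 283 Ω.

V_th = 12.8 V, R_th = 283 Ω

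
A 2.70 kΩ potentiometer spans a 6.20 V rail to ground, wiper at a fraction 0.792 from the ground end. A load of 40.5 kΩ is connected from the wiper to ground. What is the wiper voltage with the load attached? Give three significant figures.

V ≈ 4.86 V

The wiper splits the pot into (1−α)R = 561.6 Ω above and αR = 2138 Ω below.
Lower section ‖ load = 2031 Ω.
V_wiper = 6.20 × 2031/(561.6 + 2031) = 4.86 V.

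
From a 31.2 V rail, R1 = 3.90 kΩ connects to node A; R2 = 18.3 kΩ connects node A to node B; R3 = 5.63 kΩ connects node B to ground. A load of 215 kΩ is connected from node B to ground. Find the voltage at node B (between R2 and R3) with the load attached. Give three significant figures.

V ≈ 6.18 V

At node B, R3 is in parallel with the load: R3‖R_L = 5.486 kΩ.
Below node A the resistance is R2 + (R3‖R_L) = 23.79 kΩ, so V_A = 31.2 × 23.79/27.69 = 26.81 V.
Then V_B = V_A × (R3‖R_L)/(R2 + R3‖R_L) = 26.81 × 5.486/23.79 = 6.18 V.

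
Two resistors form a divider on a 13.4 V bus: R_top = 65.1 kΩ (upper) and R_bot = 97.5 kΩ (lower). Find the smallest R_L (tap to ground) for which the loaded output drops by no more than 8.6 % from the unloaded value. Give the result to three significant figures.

Output resistance R_th = R_top‖R_bot = (65.1 × 97.5)/162.6 = 39.04 kΩ.
The fractional drop is R_th/(R_th + R_L); requiring this ≤ 0.0860 gives R_L ≥ R_th(1/0.0860 − 1) = 39.04 × 10.63 = 415 kΩ.

R_L(min) ≈ 415 kΩ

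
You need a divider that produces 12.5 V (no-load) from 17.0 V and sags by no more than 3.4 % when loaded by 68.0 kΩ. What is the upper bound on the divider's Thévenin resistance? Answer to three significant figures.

Loading drop = R_th/(R_th + R_L) ≤ 0.0340, so R_th ≤ R_L · ε/(1−ε) = 68.0 kΩ × 0.0340/0.9660 = 2.39 kΩ.

R_th ≤ 2.39 kΩ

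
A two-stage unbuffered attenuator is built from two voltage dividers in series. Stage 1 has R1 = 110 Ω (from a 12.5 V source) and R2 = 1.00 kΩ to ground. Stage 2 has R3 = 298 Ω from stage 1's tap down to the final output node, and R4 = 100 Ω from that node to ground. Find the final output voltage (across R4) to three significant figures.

Stage 2 presents R3+R4 = 398.0 Ω as a load on stage 1's tap.
Stage 1's lower leg becomes R2‖(R3+R4) = 284.7 Ω, so V_mid = 12.5 × 284.7/394.7 = 9.016 V.
Stage 2 is itself unloaded: V_out = V_mid × R4/(R3+R4) = 9.016 × 100/398.0 = 2.27 V.

V_out ≈ 2.27 V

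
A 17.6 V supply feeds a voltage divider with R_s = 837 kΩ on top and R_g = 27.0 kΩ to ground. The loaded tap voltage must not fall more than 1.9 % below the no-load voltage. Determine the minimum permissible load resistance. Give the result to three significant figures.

Output resistance R_th = R_s‖R_g = (837 × 27.0)/864.0 = 26.16 kΩ.
The fractional drop is R_th/(R_th + R_L); requiring this ≤ 0.0190 gives R_L ≥ R_th(1/0.0190 − 1) = 26.16 × 51.63 = 1.35 MΩ.

R_L(min) ≈ 1.35 MΩ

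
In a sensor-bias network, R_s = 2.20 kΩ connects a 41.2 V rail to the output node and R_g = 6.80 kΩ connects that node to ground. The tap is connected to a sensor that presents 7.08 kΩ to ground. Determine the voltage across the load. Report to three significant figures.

The load sits in parallel with R_g: R_g‖R_L = (6.80 × 7.08) / (6.80 + 7.08) = 3.469 kΩ.
V_out = 41.2 × 3.469 / (2.20 + 3.469) = 41.2 × 3.469/5.669 = 25.2 V.

V_out ≈ 25.2 V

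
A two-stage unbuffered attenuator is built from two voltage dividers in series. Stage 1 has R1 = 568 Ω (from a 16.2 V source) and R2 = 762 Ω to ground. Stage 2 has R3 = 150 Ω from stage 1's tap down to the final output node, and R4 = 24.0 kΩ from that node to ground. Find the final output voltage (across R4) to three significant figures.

Stage 2 presents R3+R4 = 24150 Ω as a load on stage 1's tap.
Stage 1's lower leg becomes R2‖(R3+R4) = 738.7 Ω, so V_mid = 16.2 × 738.7/1307 = 9.158 V.
Stage 2 is itself unloaded: V_out = V_mid × R4/(R3+R4) = 9.158 × 24000/24150 = 9.10 V.

V_out ≈ 9.10 V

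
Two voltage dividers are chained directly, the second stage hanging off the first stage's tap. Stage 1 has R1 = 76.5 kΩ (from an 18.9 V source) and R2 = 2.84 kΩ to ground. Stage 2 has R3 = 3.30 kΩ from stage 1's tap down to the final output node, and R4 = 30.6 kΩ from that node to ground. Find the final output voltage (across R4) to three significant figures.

Stage 2 presents R3+R4 = 33.90 kΩ as a load on stage 1's tap.
Stage 1's lower leg becomes R2‖(R3+R4) = 2.620 kΩ, so V_mid = 18.9 × 2.620/79.12 = 0.6260 V.
Stage 2 is itself unloaded: V_out = V_mid × R4/(R3+R4) = 0.6260 × 30.6/33.90 = 0.565 V.

V_out ≈ 0.565 V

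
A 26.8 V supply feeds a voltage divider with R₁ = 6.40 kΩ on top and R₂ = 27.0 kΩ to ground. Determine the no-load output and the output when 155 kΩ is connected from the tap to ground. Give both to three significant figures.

Open-circuit: V = 26.8 × 27.0/(6.40 + 27.0) = 21.7 V.
With the load, R₂ becomes R₂‖R_L = 22.99 kΩ, so V = 26.8 × 22.99/29.39 = 21.0 V.

Unloaded: 21.7 V; loaded: 21.0 V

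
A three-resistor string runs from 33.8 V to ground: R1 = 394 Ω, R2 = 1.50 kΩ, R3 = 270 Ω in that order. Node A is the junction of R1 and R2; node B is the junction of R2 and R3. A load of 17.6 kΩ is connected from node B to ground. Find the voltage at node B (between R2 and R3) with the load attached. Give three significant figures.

At node B, R3 is in parallel with the load: R3‖R_L = 265.9 Ω.
Below node A the resistance is R2 + (R3‖R_L) = 1766 Ω, so V_A = 33.8 × 1766/2160 = 27.63 V.
Then V_B = V_A × (R3‖R_L)/(R2 + R3‖R_L) = 27.63 × 265.9/1766 = 4.16 V.

V ≈ 4.16 V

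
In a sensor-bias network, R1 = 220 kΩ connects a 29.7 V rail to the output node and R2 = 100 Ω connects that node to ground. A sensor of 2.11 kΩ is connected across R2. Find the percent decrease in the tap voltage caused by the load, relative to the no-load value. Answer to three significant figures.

The divider's output (Thévenin) resistance is R1‖R2 = 99.95 Ω.
Fractional drop under load = R_th/(R_th + R_L) = 99.95 / (99.95 + 2110) = 0.04523.
So the output falls by 4.52 %.

4.52 %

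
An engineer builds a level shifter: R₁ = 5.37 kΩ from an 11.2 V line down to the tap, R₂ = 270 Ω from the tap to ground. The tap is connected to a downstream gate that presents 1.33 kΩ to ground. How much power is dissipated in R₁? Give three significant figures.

Total resistance from the source is R₁ + (R₂‖R_L) = 5594 Ω, so I = 11.2/5594 Ω = 2.002 mA.
P = I²·R₁ = (2.002 mA)² × 5.37 kΩ = 21.5 mW.

P ≈ 21.5 mW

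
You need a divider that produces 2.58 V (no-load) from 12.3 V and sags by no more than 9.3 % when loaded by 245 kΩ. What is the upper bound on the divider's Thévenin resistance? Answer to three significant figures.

R_th ≤ 25.1 kΩ

Loading drop = R_th/(R_th + R_L) ≤ 0.0930, so R_th ≤ R_L · ε/(1−ε) = 245 kΩ × 0.0930/0.9070 = 25.1 kΩ.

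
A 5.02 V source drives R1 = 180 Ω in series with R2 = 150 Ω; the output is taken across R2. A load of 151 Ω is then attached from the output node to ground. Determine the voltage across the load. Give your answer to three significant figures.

V_out ≈ 1.48 V

The load sits in parallel with R2: R2‖R_L = (150 × 151) / (150 + 151) = 75.25 Ω.
V_out = 5.02 × 75.25 / (180 + 75.25) = 5.02 × 75.25/255.2 = 1.48 V.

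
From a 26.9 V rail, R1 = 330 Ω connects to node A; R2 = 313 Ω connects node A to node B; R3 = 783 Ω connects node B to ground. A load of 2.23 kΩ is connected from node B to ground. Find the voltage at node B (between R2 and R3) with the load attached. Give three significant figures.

V ≈ 12.8 V

At node B, R3 is in parallel with the load: R3‖R_L = 579.5 Ω.
Below node A the resistance is R2 + (R3‖R_L) = 892.5 Ω, so V_A = 26.9 × 892.5/1223 = 19.64 V.
Then V_B = V_A × (R3‖R_L)/(R2 + R3‖R_L) = 19.64 × 579.5/892.5 = 12.8 V.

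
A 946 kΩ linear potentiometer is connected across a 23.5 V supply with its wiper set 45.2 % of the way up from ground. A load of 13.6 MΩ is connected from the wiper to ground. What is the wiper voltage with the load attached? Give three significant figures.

The wiper splits the pot into (1−α)R = 518.4 kΩ above and αR = 427.6 kΩ below.
Lower section ‖ load = 414.6 kΩ.
V_wiper = 23.5 × 414.6/(518.4 + 414.6) = 10.4 V.

V ≈ 10.4 V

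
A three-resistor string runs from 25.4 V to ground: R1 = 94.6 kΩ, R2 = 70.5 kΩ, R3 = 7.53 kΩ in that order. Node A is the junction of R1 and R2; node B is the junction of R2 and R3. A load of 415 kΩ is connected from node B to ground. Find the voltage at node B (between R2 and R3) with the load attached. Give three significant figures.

V ≈ 1.09 V

At node B, R3 is in parallel with the load: R3‖R_L = 7.396 kΩ.
Below node A the resistance is R2 + (R3‖R_L) = 77.90 kΩ, so V_A = 25.4 × 77.90/172.5 = 11.47 V.
Then V_B = V_A × (R3‖R_L)/(R2 + R3‖R_L) = 11.47 × 7.396/77.90 = 1.09 V.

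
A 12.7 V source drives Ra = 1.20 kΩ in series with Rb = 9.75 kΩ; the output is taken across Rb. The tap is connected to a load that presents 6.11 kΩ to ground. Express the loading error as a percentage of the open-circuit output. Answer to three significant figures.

14.9 %

Unloaded V = 12.7 × 9.75/10.95 = 11.308 V.
Loaded: Rb‖R_L = 3.756 kΩ, giving V = 12.7 × 3.756/4.956 = 9.6250 V.
Drop = (11.308 − 9.6250) / 11.308 = 14.9 %.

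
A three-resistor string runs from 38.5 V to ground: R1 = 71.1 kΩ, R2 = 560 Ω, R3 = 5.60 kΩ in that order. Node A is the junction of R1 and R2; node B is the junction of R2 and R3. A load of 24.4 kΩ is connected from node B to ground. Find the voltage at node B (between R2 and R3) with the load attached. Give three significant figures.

V ≈ 2.30 V

At node B, R3 is in parallel with the load: R3‖R_L = 4555 Ω.
Below node A the resistance is R2 + (R3‖R_L) = 5115 Ω, so V_A = 38.5 × 5115/76210 = 2.584 V.
Then V_B = V_A × (R3‖R_L)/(R2 + R3‖R_L) = 2.584 × 4555/5115 = 2.30 V.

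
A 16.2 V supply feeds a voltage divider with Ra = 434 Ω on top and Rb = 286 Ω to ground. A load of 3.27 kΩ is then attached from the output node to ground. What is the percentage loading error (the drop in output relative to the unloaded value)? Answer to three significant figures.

The divider's output (Thévenin) resistance is Ra‖Rb = 172.4 Ω.
Fractional drop under load = R_th/(R_th + R_L) = 172.4 / (172.4 + 3270) = 0.05008.
So the output falls by 5.01 %.

5.01 %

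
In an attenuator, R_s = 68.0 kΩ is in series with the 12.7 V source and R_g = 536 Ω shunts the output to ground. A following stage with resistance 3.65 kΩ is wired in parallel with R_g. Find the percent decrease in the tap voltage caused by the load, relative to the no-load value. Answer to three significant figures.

The divider's output (Thévenin) resistance is R_s‖R_g = 531.8 Ω.
Fractional drop under load = R_th/(R_th + R_L) = 531.8 / (531.8 + 3650) = 0.1272.
So the output falls by 12.7 %.

12.7 %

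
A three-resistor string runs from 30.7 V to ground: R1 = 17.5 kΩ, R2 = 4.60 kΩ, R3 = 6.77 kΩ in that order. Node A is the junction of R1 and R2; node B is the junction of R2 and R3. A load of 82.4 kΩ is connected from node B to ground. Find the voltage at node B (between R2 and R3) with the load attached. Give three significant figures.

At node B, R3 is in parallel with the load: R3‖R_L = 6.256 kΩ.
Below node A the resistance is R2 + (R3‖R_L) = 10.86 kΩ, so V_A = 30.7 × 10.86/28.36 = 11.75 V.
Then V_B = V_A × (R3‖R_L)/(R2 + R3‖R_L) = 11.75 × 6.256/10.86 = 6.77 V.

V ≈ 6.77 V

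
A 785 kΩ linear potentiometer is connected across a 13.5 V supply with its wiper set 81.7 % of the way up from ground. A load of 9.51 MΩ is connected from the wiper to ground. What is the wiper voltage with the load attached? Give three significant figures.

V ≈ 10.9 V

The wiper splits the pot into (1−α)R = 143.7 kΩ above and αR = 641.3 kΩ below.
Lower section ‖ load = 600.8 kΩ.
V_wiper = 13.5 × 600.8/(143.7 + 600.8) = 10.9 V.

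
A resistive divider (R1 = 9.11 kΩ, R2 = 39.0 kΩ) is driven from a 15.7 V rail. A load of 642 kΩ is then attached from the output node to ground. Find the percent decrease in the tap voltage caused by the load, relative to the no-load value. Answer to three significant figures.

1.14 %

The divider's output (Thévenin) resistance is R1‖R2 = 7.385 kΩ.
Fractional drop under load = R_th/(R_th + R_L) = 7.385 / (7.385 + 642) = 0.01137.
So the output falls by 1.14 %.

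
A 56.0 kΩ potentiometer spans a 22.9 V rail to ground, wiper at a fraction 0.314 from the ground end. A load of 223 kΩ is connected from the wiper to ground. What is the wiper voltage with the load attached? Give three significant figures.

The wiper splits the pot into (1−α)R = 38.42 kΩ above and αR = 17.58 kΩ below.
Lower section ‖ load = 16.30 kΩ.
V_wiper = 22.9 × 16.30/(38.42 + 16.30) = 6.82 V.

V ≈ 6.82 V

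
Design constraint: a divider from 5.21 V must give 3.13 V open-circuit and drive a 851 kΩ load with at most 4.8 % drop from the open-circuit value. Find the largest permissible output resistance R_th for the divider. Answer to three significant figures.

R_th ≤ 42.9 kΩ

Loading drop = R_th/(R_th + R_L) ≤ 0.0480, so R_th ≤ R_L · ε/(1−ε) = 851 kΩ × 0.0480/0.9520 = 42.9 kΩ.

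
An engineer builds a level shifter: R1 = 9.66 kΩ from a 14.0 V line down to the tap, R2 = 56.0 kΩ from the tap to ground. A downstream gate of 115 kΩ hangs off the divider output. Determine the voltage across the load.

V_out ≈ 11.1 V

The load sits in parallel with R2: R2‖R_L = (56.0 × 115) / (56.0 + 115) = 37.66 kΩ.
V_out = 14.0 × 37.66 / (9.66 + 37.66) = 14.0 × 37.66/47.32 = 11.1 V.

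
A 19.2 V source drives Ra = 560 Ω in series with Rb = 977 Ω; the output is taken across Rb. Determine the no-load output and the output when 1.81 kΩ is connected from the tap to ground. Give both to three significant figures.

Open-circuit: V = 19.2 × 977/(560 + 977) = 12.2 V.
With the load, Rb becomes Rb‖R_L = 634.5 Ω, so V = 19.2 × 634.5/1195 = 10.2 V.

Unloaded: 12.2 V; loaded: 10.2 V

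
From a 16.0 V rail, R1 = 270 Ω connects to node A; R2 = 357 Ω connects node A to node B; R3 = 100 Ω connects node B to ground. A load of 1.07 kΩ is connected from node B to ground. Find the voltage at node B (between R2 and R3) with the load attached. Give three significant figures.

At node B, R3 is in parallel with the load: R3‖R_L = 91.45 Ω.
Below node A the resistance is R2 + (R3‖R_L) = 448.5 Ω, so V_A = 16.0 × 448.5/718.5 = 9.987 V.
Then V_B = V_A × (R3‖R_L)/(R2 + R3‖R_L) = 9.987 × 91.45/448.5 = 2.04 V.

V ≈ 2.04 V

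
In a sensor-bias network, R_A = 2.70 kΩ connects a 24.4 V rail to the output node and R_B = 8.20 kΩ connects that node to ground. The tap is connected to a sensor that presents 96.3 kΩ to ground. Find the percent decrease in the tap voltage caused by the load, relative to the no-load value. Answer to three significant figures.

The divider's output (Thévenin) resistance is R_A‖R_B = 2.031 kΩ.
Fractional drop under load = R_th/(R_th + R_L) = 2.031 / (2.031 + 96.3) = 0.02066.
So the output falls by 2.07 %.

2.07 %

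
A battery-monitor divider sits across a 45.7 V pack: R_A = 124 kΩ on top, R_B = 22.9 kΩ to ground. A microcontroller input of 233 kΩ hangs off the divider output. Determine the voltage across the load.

V_out ≈ 6.58 V

The load sits in parallel with R_B: R_B‖R_L = (22.9 × 233) / (22.9 + 233) = 20.85 kΩ.
V_out = 45.7 × 20.85 / (124 + 20.85) = 45.7 × 20.85/144.9 = 6.58 V.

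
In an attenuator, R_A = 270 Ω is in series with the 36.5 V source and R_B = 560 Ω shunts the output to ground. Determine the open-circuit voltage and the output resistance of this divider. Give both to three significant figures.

V_th = 24.6 V, R_th = 182 Ω

V_th is the open-circuit tap voltage: 36.5 × 560/(270 + 560) = 24.6 V.
With the supply zeroed, R_A and R_B appear in parallel from the tap: R_th = R_A‖R_B = (270 × 560)/830.0 = 182 Ω.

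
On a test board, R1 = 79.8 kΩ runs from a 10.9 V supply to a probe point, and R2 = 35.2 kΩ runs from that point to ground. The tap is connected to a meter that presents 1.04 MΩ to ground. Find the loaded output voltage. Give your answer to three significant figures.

V_out ≈ 3.26 V

The load sits in parallel with R2: R2‖R_L = (35.2 × 1040) / (35.2 + 1040) = 34.05 kΩ.
V_out = 10.9 × 34.05 / (79.8 + 34.05) = 10.9 × 34.05/113.8 = 3.26 V.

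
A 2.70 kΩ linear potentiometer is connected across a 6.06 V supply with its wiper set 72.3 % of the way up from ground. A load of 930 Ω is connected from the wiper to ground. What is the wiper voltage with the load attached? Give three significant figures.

The wiper splits the pot into (1−α)R = 747.9 Ω above and αR = 1952 Ω below.
Lower section ‖ load = 629.9 Ω.
V_wiper = 6.06 × 629.9/(747.9 + 629.9) = 2.77 V.

V ≈ 2.77 V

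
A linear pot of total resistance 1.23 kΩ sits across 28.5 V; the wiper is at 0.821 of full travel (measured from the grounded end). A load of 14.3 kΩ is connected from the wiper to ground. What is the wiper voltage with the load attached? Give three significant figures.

V ≈ 23.1 V

The wiper splits the pot into (1−α)R = 220.2 Ω above and αR = 1010 Ω below.
Lower section ‖ load = 943.2 Ω.
V_wiper = 28.5 × 943.2/(220.2 + 943.2) = 23.1 V.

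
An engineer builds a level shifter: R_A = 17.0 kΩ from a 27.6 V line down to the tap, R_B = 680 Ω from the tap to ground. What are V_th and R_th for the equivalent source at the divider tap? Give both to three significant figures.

V_th = 1.06 V, R_th = 654 Ω

V_th is the open-circuit tap voltage: 27.6 × 680/(17000 + 680) = 1.06 V.
With the supply zeroed, R_A and R_B appear in parallel from the tap: R_th = R_A‖R_B = (17000 × 680)/17680 = 654 Ω.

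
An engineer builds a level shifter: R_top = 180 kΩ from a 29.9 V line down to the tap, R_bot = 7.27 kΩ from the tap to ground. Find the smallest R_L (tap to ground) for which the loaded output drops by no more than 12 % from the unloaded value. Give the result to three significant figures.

R_L(min) ≈ 51.2 kΩ

Output resistance R_th = R_top‖R_bot = (180 × 7.27)/187.3 = 6.988 kΩ.
The fractional drop is R_th/(R_th + R_L); requiring this ≤ 0.120 gives R_L ≥ R_th(1/0.120 − 1) = 6.988 × 7.333 = 51.2 kΩ.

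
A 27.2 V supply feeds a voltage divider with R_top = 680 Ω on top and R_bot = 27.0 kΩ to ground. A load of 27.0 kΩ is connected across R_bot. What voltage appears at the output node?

V_out ≈ 25.9 V

The load sits in parallel with R_bot: R_bot‖R_L = (27000 × 27000) / (27000 + 27000) = 13500 Ω.
V_out = 27.2 × 13500 / (680 + 13500) = 27.2 × 13500/14180 = 25.9 V.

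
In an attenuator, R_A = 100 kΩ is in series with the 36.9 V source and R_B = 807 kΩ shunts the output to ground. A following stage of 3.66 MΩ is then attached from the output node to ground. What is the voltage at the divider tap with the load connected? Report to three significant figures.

The load sits in parallel with R_B: R_B‖R_L = (807 × 3660) / (807 + 3660) = 661.2 kΩ.
V_out = 36.9 × 661.2 / (100 + 661.2) = 36.9 × 661.2/761.2 = 32.1 V.

V_out ≈ 32.1 V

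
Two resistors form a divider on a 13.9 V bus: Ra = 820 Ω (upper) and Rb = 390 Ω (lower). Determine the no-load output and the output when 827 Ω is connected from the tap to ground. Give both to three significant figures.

Unloaded: 4.48 V; loaded: 3.40 V

Open-circuit: V = 13.9 × 390/(820 + 390) = 4.48 V.
With the load, Rb becomes Rb‖R_L = 265.0 Ω, so V = 13.9 × 265.0/1085 = 3.40 V.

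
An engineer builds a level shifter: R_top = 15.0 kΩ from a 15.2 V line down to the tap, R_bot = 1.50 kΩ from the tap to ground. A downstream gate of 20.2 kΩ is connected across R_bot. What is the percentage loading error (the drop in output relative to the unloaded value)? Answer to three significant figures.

The divider's output (Thévenin) resistance is R_top‖R_bot = 1.364 kΩ.
Fractional drop under load = R_th/(R_th + R_L) = 1.364 / (1.364 + 20.2) = 0.06324.
So the output falls by 6.32 %.

6.32 %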